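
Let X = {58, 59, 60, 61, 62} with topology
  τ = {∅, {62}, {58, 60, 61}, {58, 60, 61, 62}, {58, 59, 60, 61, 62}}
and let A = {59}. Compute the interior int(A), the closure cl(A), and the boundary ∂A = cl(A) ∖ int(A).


int(A) = ∅, cl(A) = {59}, ∂A = {59}.

Closed sets in (X, τ) are complements of opens:
  closed(X, τ) = {∅, {59}, {59, 62}, {58, 59, 60, 61}, {58, 59, 60, 61, 62}}.
int(A) = ⋃ {U ∈ τ : U ⊆ A}. Opens contained in A: ∅.
Taking the union of these: int(A) = ∅.
cl(A) = ⋂ {C closed : A ⊆ C}. Closed sets containing A: {59}, {59, 62}, {58, 59, 60, 61}, {58, 59, 60, 61, 62}.
Intersecting these: cl(A) = {59}.
∂A = cl(A) ∖ int(A) = {59} ∖ ∅ = {59}.


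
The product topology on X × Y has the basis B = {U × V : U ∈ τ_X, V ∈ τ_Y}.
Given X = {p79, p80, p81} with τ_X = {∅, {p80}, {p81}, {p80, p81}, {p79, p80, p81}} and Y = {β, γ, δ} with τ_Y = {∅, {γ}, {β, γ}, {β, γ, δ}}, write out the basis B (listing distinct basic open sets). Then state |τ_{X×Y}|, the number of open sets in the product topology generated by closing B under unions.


Basis B = {∅ × ∅, {p80} × {γ}, {p81} × {γ}, {p80} × {β, γ}, {p80, p81} × {γ}, {p81} × {β, γ}, {p79, p80, p81} × {γ}, {p80} × {β, γ, δ}, {p81} × {β, γ, δ}, {p80, p81} × {β, γ}, {p79, p80, p81} × {β, γ}, {p80, p81} × {β, γ, δ}, {p79, p80, p81} × {β, γ, δ}}; |τ_{X×Y}| = 30.

Enumerate products U × V with U ∈ τ_X, V ∈ τ_Y (deduplicated):
  ∅ × ∅ = {} (∅)
  {p80} × {γ} = {(p80,γ)}
  {p81} × {γ} = {(p81,γ)}
  {p80} × {β, γ} = {(p80,β), (p80,γ)}
  {p80, p81} × {γ} = {(p80,γ), (p81,γ)}
  {p81} × {β, γ} = {(p81,β), (p81,γ)}
  {p79, p80, p81} × {γ} = {(p79,γ), (p80,γ), (p81,γ)}
  {p80} × {β, γ, δ} = {(p80,β), (p80,γ), (p80,δ)}
  {p81} × {β, γ, δ} = {(p81,β), (p81,γ), (p81,δ)}
  {p80, p81} × {β, γ} = {(p80,β), (p80,γ), (p81,β), (p81,γ)}
  {p79, p80, p81} × {β, γ} = {(p79,β), (p79,γ), (p80,β), (p80,γ), (p81,β), (p81,γ)}
  {p80, p81} × {β, γ, δ} = {(p80,β), (p80,γ), (p80,δ), (p81,β), (p81,γ), (p81,δ)}
  {p79, p80, p81} × {β, γ, δ} = {(p79,β), (p79,γ), (p79,δ), (p80,β), (p80,γ), (p80,δ), (p81,β), (p81,γ), (p81,δ)}
These 13 distinct sets form the basis B.
Close under arbitrary unions to get τ_{X×Y}; counting gives |τ_{X×Y}| = 30.


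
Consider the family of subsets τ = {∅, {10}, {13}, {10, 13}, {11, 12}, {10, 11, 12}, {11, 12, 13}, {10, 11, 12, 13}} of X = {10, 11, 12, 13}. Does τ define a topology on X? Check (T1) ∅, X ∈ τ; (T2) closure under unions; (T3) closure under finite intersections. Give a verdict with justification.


τ IS a topology on X.

Axiom (T1): ∅ ∈ τ? Yes; X ∈ τ? Yes.
Axiom (T2/T3): check pairwise unions and intersections of members of τ.
All pairwise intersections and unions checked — each lies in τ. Therefore τ satisfies (T1), (T2), (T3): it IS a topology on X.


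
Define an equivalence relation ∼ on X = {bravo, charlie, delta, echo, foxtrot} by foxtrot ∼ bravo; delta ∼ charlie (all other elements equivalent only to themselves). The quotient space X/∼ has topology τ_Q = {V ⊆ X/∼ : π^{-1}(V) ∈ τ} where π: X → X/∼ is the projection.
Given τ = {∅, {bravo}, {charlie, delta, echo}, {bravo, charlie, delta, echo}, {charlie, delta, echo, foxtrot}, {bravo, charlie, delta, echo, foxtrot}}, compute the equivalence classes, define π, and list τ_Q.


X/∼ = {[bravo=foxtrot], [charlie=delta], [echo]}; |τ_Q| = 3.

Equivalence classes: [bravo=foxtrot], [charlie=delta], [echo].
Quotient map π: X → X/∼ sends bravo ↦ [bravo=foxtrot], charlie ↦ [charlie=delta], delta ↦ [charlie=delta], echo ↦ [echo], foxtrot ↦ [bravo=foxtrot].
For each subset V ⊆ X/∼, compute π^{-1}(V) ⊆ X and check whether π^{-1}(V) ∈ τ. V is open in τ_Q iff π^{-1}(V) ∈ τ.
  V = {}: π^{-1}(V) = ∅ ∈ τ ✓.
  V = {[bravo=foxtrot]}: π^{-1}(V) = {bravo, foxtrot} ∉ τ ✗.
  V = {[charlie=delta]}: π^{-1}(V) = {charlie, delta} ∉ τ ✗.
  V = {[bravo=foxtrot], [charlie=delta]}: π^{-1}(V) = {bravo, charlie, delta, foxtrot} ∉ τ ✗.
  V = {[echo]}: π^{-1}(V) = {echo} ∉ τ ✗.
  V = {[bravo=foxtrot], [echo]}: π^{-1}(V) = {bravo, echo, foxtrot} ∉ τ ✗.
  V = {[charlie=delta], [echo]}: π^{-1}(V) = {charlie, delta, echo} ∈ τ ✓.
  V = {[bravo=foxtrot], [charlie=delta], [echo]}: π^{-1}(V) = {bravo, charlie, delta, echo, foxtrot} ∈ τ ✓.
Open sets in the quotient: τ_Q = {{}, {[charlie=delta], [echo]}, {[bravo=foxtrot], [charlie=delta], [echo]}} (3 elements).


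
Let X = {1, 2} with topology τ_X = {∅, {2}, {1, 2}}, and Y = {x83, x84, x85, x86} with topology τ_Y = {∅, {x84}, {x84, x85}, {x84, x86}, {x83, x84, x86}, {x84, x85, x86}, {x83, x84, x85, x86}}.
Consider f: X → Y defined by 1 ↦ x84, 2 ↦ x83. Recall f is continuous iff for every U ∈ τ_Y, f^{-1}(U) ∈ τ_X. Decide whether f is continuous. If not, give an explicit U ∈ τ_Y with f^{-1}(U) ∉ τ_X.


f is NOT continuous.

Compute f^{-1}(U) for each U ∈ τ_Y:
  U = ∅: f^{-1}(U) = ∅ ∈ τ_X ✓.
  U = {x84}: f^{-1}(U) = {1} ∉ τ_X ✗.
  U = {x84, x85}: f^{-1}(U) = {1} ∉ τ_X ✗.
  U = {x84, x86}: f^{-1}(U) = {1} ∉ τ_X ✗.
  U = {x83, x84, x86}: f^{-1}(U) = {1, 2} ∈ τ_X ✓.
  U = {x84, x85, x86}: f^{-1}(U) = {1} ∉ τ_X ✗.
  U = {x83, x84, x85, x86}: f^{-1}(U) = {1, 2} ∈ τ_X ✓.
Found U = {x84} with f^{-1}(U) = {1} not in τ_X. Therefore f is NOT continuous.


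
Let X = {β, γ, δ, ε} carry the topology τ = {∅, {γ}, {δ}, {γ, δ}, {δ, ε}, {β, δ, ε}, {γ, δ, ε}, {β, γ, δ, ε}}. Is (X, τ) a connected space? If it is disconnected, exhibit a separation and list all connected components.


(X, τ) is disconnected; components = [{γ}, {β, δ, ε}].

Find clopen sets (U ∈ τ with X ∖ U ∈ τ):
  U = ∅, X ∖ U = {β, γ, δ, ε} — both open, so U is clopen.
  U = {γ}, X ∖ U = {β, δ, ε} — both open, so U is clopen.
  U = {β, δ, ε}, X ∖ U = {γ} — both open, so U is clopen.
  U = {β, γ, δ, ε}, X ∖ U = ∅ — both open, so U is clopen.
Nontrivial clopen(s) exist: e.g. {β, δ, ε}. So (X, τ) is disconnected.
Compute connected components by grouping points that agree on all clopens:
  component: {γ}
  component: {β, δ, ε}


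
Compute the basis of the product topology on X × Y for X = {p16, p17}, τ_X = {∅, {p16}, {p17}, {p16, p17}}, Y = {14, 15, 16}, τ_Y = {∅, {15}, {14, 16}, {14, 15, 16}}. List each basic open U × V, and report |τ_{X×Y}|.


Basis B = {∅ × ∅, {p16} × {15}, {p17} × {15}, {p16} × {14, 16}, {p16, p17} × {15}, {p17} × {14, 16}, {p16} × {14, 15, 16}, {p17} × {14, 15, 16}, {p16, p17} × {14, 16}, {p16, p17} × {14, 15, 16}}; |τ_{X×Y}| = 16.

Enumerate products U × V with U ∈ τ_X, V ∈ τ_Y (deduplicated):
  ∅ × ∅ = {} (∅)
  {p16} × {15} = {(p16,15)}
  {p17} × {15} = {(p17,15)}
  {p16} × {14, 16} = {(p16,14), (p16,16)}
  {p16, p17} × {15} = {(p16,15), (p17,15)}
  {p17} × {14, 16} = {(p17,14), (p17,16)}
  {p16} × {14, 15, 16} = {(p16,14), (p16,15), (p16,16)}
  {p17} × {14, 15, 16} = {(p17,14), (p17,15), (p17,16)}
  {p16, p17} × {14, 16} = {(p16,14), (p16,16), (p17,14), (p17,16)}
  {p16, p17} × {14, 15, 16} = {(p16,14), (p16,15), (p16,16), (p17,14), (p17,15), (p17,16)}
These 10 distinct sets form the basis B.
Close under arbitrary unions to get τ_{X×Y}; counting gives |τ_{X×Y}| = 16.


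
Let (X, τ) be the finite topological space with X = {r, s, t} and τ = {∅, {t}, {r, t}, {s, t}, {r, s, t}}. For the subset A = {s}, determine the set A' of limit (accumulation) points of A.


A' = ∅

For each x ∈ X, list the open sets U ∈ τ with x ∈ U, then check whether U ∩ (A ∖ {x}) ≠ ∅ for every such U.
  x = r: open {r, t} ∋ x has {r, t} ∩ (A ∖ {r}) = ∅, so x is NOT a limit point.
  x = s: open {s, t} ∋ x has {s, t} ∩ (A ∖ {s}) = ∅, so x is NOT a limit point.
  x = t: open {t} ∋ x has {t} ∩ (A ∖ {t}) = ∅, so x is NOT a limit point.
Collecting: A' = ∅.


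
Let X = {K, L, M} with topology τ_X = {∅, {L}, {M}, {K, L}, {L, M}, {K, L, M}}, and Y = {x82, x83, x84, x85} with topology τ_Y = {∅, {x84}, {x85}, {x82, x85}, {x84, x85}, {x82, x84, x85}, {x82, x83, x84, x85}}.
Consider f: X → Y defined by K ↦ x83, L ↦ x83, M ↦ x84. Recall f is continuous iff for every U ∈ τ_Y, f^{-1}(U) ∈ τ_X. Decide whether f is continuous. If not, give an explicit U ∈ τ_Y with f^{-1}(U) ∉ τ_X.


f IS continuous.

Compute f^{-1}(U) for each U ∈ τ_Y:
  U = ∅: f^{-1}(U) = ∅ ∈ τ_X ✓.
  U = {x84}: f^{-1}(U) = {M} ∈ τ_X ✓.
  U = {x85}: f^{-1}(U) = ∅ ∈ τ_X ✓.
  U = {x82, x85}: f^{-1}(U) = ∅ ∈ τ_X ✓.
  U = {x84, x85}: f^{-1}(U) = {M} ∈ τ_X ✓.
  U = {x82, x84, x85}: f^{-1}(U) = {M} ∈ τ_X ✓.
  U = {x82, x83, x84, x85}: f^{-1}(U) = {K, L, M} ∈ τ_X ✓.
Every preimage lies in τ_X, so f IS continuous.


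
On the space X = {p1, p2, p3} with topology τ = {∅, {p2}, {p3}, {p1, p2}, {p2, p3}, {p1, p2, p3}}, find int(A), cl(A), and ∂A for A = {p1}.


int(A) = ∅, cl(A) = {p1}, ∂A = {p1}.

Closed sets in (X, τ) are complements of opens:
  closed(X, τ) = {∅, {p1}, {p3}, {p1, p2}, {p1, p3}, {p1, p2, p3}}.
int(A) = ⋃ {U ∈ τ : U ⊆ A}. Opens contained in A: ∅.
Taking the union of these: int(A) = ∅.
cl(A) = ⋂ {C closed : A ⊆ C}. Closed sets containing A: {p1}, {p1, p2}, {p1, p3}, {p1, p2, p3}.
Intersecting these: cl(A) = {p1}.
∂A = cl(A) ∖ int(A) = {p1} ∖ ∅ = {p1}.


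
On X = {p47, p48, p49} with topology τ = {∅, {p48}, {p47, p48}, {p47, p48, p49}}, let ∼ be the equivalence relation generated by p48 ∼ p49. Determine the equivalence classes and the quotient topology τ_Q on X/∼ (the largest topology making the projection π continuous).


X/∼ = {[p47], [p48=p49]}; |τ_Q| = 2.

Equivalence classes: [p47], [p48=p49].
Quotient map π: X → X/∼ sends p47 ↦ [p47], p48 ↦ [p48=p49], p49 ↦ [p48=p49].
For each subset V ⊆ X/∼, compute π^{-1}(V) ⊆ X and check whether π^{-1}(V) ∈ τ. V is open in τ_Q iff π^{-1}(V) ∈ τ.
  V = {}: π^{-1}(V) = ∅ ∈ τ ✓.
  V = {[p47]}: π^{-1}(V) = {p47} ∉ τ ✗.
  V = {[p48=p49]}: π^{-1}(V) = {p48, p49} ∉ τ ✗.
  V = {[p47], [p48=p49]}: π^{-1}(V) = {p47, p48, p49} ∈ τ ✓.
Open sets in the quotient: τ_Q = {{}, {[p47], [p48=p49]}} (2 elements).


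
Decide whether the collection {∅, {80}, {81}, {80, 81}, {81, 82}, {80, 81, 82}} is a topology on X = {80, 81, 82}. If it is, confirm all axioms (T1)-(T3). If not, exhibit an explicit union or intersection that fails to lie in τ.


τ IS a topology on X.

Axiom (T1): ∅ ∈ τ? Yes; X ∈ τ? Yes.
Axiom (T2/T3): check pairwise unions and intersections of members of τ.
All pairwise intersections and unions checked — each lies in τ. Therefore τ satisfies (T1), (T2), (T3): it IS a topology on X.


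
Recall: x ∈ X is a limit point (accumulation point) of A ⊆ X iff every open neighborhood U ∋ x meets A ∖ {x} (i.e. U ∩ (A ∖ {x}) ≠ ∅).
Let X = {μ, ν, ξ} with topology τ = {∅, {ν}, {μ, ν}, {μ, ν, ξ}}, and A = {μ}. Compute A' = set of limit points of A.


A' = {ξ}

For each x ∈ X, list the open sets U ∈ τ with x ∈ U, then check whether U ∩ (A ∖ {x}) ≠ ∅ for every such U.
  x = μ: open {μ, ν} ∋ x has {μ, ν} ∩ (A ∖ {μ}) = ∅, so x is NOT a limit point.
  x = ν: open {ν} ∋ x has {ν} ∩ (A ∖ {ν}) = ∅, so x is NOT a limit point.
  x = ξ: opens ∋ x are {μ, ν, ξ}; each meets A ∖ {ξ}, so x IS a limit point.
Collecting: A' = {ξ}.


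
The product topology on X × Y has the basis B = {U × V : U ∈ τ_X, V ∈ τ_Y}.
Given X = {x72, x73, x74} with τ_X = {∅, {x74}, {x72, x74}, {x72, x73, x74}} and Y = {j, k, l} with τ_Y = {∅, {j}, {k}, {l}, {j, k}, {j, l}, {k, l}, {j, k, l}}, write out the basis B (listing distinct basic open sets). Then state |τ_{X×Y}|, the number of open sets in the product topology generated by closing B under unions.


Basis B = {∅ × ∅, {x74} × {j}, {x74} × {k}, {x74} × {l}, {x72, x74} × {j}, {x72, x74} × {k}, {x72, x74} × {l}, {x74} × {j, k}, {x74} × {j, l}, {x74} × {k, l}, {x72, x73, x74} × {j}, {x72, x73, x74} × {k}, {x72, x73, x74} × {l}, {x74} × {j, k, l}, {x72, x74} × {j, k}, {x72, x74} × {j, l}, {x72, x74} × {k, l}, {x72, x74} × {j, k, l}, {x72, x73, x74} × {j, k}, {x72, x73, x74} × {j, l}, {x72, x73, x74} × {k, l}, {x72, x73, x74} × {j, k, l}}; |τ_{X×Y}| = 64.

Enumerate products U × V with U ∈ τ_X, V ∈ τ_Y (deduplicated):
  ∅ × ∅ = {} (∅)
  {x74} × {j} = {(x74,j)}
  {x74} × {k} = {(x74,k)}
  {x74} × {l} = {(x74,l)}
  {x72, x74} × {j} = {(x72,j), (x74,j)}
  {x72, x74} × {k} = {(x72,k), (x74,k)}
  {x72, x74} × {l} = {(x72,l), (x74,l)}
  {x74} × {j, k} = {(x74,j), (x74,k)}
  {x74} × {j, l} = {(x74,j), (x74,l)}
  {x74} × {k, l} = {(x74,k), (x74,l)}
  {x72, x73, x74} × {j} = {(x72,j), (x73,j), (x74,j)}
  {x72, x73, x74} × {k} = {(x72,k), (x73,k), (x74,k)}
  {x72, x73, x74} × {l} = {(x72,l), (x73,l), (x74,l)}
  {x74} × {j, k, l} = {(x74,j), (x74,k), (x74,l)}
  {x72, x74} × {j, k} = {(x72,j), (x72,k), (x74,j), (x74,k)}
  {x72, x74} × {j, l} = {(x72,j), (x72,l), (x74,j), (x74,l)}
  {x72, x74} × {k, l} = {(x72,k), (x72,l), (x74,k), (x74,l)}
  {x72, x74} × {j, k, l} = {(x72,j), (x72,k), (x72,l), (x74,j), (x74,k), (x74,l)}
  {x72, x73, x74} × {j, k} = {(x72,j), (x72,k), (x73,j), (x73,k), (x74,j), (x74,k)}
  {x72, x73, x74} × {j, l} = {(x72,j), (x72,l), (x73,j), (x73,l), (x74,j), (x74,l)}
  {x72, x73, x74} × {k, l} = {(x72,k), (x72,l), (x73,k), (x73,l), (x74,k), (x74,l)}
  {x72, x73, x74} × {j, k, l} = {(x72,j), (x72,k), (x72,l), (x73,j), (x73,k), (x73,l), (x74,j), (x74,k), (x74,l)}
These 22 distinct sets form the basis B.
Close under arbitrary unions to get τ_{X×Y}; counting gives |τ_{X×Y}| = 64.


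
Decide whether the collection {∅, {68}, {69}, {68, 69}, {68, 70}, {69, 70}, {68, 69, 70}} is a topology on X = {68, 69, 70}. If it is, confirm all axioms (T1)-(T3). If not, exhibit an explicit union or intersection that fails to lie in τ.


τ is NOT a topology on X.

Axiom (T1): ∅ ∈ τ? Yes; X ∈ τ? Yes.
Axiom (T2/T3): check pairwise unions and intersections of members of τ.
Counterexample for (T3): {68, 70} ∩ {69, 70} = {70} ∉ τ. Therefore τ is NOT a topology.


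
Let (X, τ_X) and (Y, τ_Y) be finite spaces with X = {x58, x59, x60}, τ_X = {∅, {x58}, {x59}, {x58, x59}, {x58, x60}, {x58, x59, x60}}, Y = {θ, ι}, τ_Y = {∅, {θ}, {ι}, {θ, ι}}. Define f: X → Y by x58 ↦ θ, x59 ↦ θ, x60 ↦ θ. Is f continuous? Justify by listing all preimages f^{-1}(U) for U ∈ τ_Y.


f IS continuous.

Compute f^{-1}(U) for each U ∈ τ_Y:
  U = ∅: f^{-1}(U) = ∅ ∈ τ_X ✓.
  U = {θ}: f^{-1}(U) = {x58, x59, x60} ∈ τ_X ✓.
  U = {ι}: f^{-1}(U) = ∅ ∈ τ_X ✓.
  U = {θ, ι}: f^{-1}(U) = {x58, x59, x60} ∈ τ_X ✓.
Every preimage lies in τ_X, so f IS continuous.


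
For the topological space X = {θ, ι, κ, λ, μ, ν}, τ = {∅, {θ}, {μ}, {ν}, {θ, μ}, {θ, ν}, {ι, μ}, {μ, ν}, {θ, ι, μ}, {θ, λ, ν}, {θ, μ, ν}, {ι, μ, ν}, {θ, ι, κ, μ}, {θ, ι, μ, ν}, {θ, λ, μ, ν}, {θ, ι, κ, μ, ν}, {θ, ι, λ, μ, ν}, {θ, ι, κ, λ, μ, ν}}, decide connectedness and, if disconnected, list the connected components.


(X, τ) is connected.

Find clopen sets (U ∈ τ with X ∖ U ∈ τ):
  U = ∅, X ∖ U = {θ, ι, κ, λ, μ, ν} — both open, so U is clopen.
  U = {θ, ι, κ, λ, μ, ν}, X ∖ U = ∅ — both open, so U is clopen.
Only trivial clopens (∅ and X) exist, so (X, τ) is connected.
Compute connected components by grouping points that agree on all clopens:
  component: {θ, ι, κ, λ, μ, ν}


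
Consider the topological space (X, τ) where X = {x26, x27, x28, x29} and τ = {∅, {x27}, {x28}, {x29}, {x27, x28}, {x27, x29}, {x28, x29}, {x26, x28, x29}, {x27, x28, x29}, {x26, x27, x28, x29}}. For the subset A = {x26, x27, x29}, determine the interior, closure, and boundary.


int(A) = {x27, x29}, cl(A) = {x26, x27, x29}, ∂A = {x26}.

Closed sets in (X, τ) are complements of opens:
  closed(X, τ) = {∅, {x26}, {x27}, {x26, x27}, {x26, x28}, {x26, x29}, {x26, x27, x28}, {x26, x27, x29}, {x26, x28, x29}, {x26, x27, x28, x29}}.
int(A) = ⋃ {U ∈ τ : U ⊆ A}. Opens contained in A: ∅, {x27}, {x29}, {x27, x29}.
Taking the union of these: int(A) = {x27, x29}.
cl(A) = ⋂ {C closed : A ⊆ C}. Closed sets containing A: {x26, x27, x29}, {x26, x27, x28, x29}.
Intersecting these: cl(A) = {x26, x27, x29}.
∂A = cl(A) ∖ int(A) = {x26, x27, x29} ∖ {x27, x29} = {x26}.


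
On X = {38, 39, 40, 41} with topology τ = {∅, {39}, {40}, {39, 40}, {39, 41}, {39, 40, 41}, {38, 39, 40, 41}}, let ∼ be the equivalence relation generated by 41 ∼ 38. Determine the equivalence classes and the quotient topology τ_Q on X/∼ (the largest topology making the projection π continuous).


X/∼ = {[38=41], [39], [40]}; |τ_Q| = 5.

Equivalence classes: [38=41], [39], [40].
Quotient map π: X → X/∼ sends 38 ↦ [38=41], 39 ↦ [39], 40 ↦ [40], 41 ↦ [38=41].
For each subset V ⊆ X/∼, compute π^{-1}(V) ⊆ X and check whether π^{-1}(V) ∈ τ. V is open in τ_Q iff π^{-1}(V) ∈ τ.
  V = {}: π^{-1}(V) = ∅ ∈ τ ✓.
  V = {[38=41]}: π^{-1}(V) = {38, 41} ∉ τ ✗.
  V = {[39]}: π^{-1}(V) = {39} ∈ τ ✓.
  V = {[38=41], [39]}: π^{-1}(V) = {38, 39, 41} ∉ τ ✗.
  V = {[40]}: π^{-1}(V) = {40} ∈ τ ✓.
  V = {[38=41], [40]}: π^{-1}(V) = {38, 40, 41} ∉ τ ✗.
  V = {[39], [40]}: π^{-1}(V) = {39, 40} ∈ τ ✓.
  V = {[38=41], [39], [40]}: π^{-1}(V) = {38, 39, 40, 41} ∈ τ ✓.
Open sets in the quotient: τ_Q = {{}, {[39]}, {[40]}, {[39], [40]}, {[38=41], [39], [40]}} (5 elements).


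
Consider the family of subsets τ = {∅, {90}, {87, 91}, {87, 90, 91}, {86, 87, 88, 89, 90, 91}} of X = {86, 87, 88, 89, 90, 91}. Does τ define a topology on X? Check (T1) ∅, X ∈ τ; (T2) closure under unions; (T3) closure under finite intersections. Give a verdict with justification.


τ IS a topology on X.

Axiom (T1): ∅ ∈ τ? Yes; X ∈ τ? Yes.
Axiom (T2/T3): check pairwise unions and intersections of members of τ.
All pairwise intersections and unions checked — each lies in τ. Therefore τ satisfies (T1), (T2), (T3): it IS a topology on X.


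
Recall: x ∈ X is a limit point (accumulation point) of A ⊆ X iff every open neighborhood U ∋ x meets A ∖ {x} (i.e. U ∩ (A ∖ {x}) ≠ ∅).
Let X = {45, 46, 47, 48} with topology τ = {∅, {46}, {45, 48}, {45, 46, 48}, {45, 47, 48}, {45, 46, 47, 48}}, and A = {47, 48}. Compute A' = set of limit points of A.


A' = {45, 47}

For each x ∈ X, list the open sets U ∈ τ with x ∈ U, then check whether U ∩ (A ∖ {x}) ≠ ∅ for every such U.
  x = 45: opens ∋ x are {45, 48}, {45, 46, 48}, {45, 47, 48}, {45, 46, 47, 48}; each meets A ∖ {45}, so x IS a limit point.
  x = 46: open {46} ∋ x has {46} ∩ (A ∖ {46}) = ∅, so x is NOT a limit point.
  x = 47: opens ∋ x are {45, 47, 48}, {45, 46, 47, 48}; each meets A ∖ {47}, so x IS a limit point.
  x = 48: open {45, 48} ∋ x has {45, 48} ∩ (A ∖ {48}) = ∅, so x is NOT a limit point.
Collecting: A' = {45, 47}.


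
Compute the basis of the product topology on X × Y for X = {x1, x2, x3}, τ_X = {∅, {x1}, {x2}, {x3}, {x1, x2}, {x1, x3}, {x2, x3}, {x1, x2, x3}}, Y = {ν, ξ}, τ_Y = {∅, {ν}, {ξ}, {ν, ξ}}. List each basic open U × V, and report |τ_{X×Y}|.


Basis B = {∅ × ∅, {x1} × {ν}, {x1} × {ξ}, {x2} × {ν}, {x2} × {ξ}, {x3} × {ν}, {x3} × {ξ}, {x1} × {ν, ξ}, {x1, x2} × {ν}, {x1, x3} × {ν}, {x1, x2} × {ξ}, {x1, x3} × {ξ}, {x2} × {ν, ξ}, {x2, x3} × {ν}, {x2, x3} × {ξ}, {x3} × {ν, ξ}, {x1, x2, x3} × {ν}, {x1, x2, x3} × {ξ}, {x1, x2} × {ν, ξ}, {x1, x3} × {ν, ξ}, {x2, x3} × {ν, ξ}, {x1, x2, x3} × {ν, ξ}}; |τ_{X×Y}| = 64.

Enumerate products U × V with U ∈ τ_X, V ∈ τ_Y (deduplicated):
  ∅ × ∅ = {} (∅)
  {x1} × {ν} = {(x1,ν)}
  {x1} × {ξ} = {(x1,ξ)}
  {x2} × {ν} = {(x2,ν)}
  {x2} × {ξ} = {(x2,ξ)}
  {x3} × {ν} = {(x3,ν)}
  {x3} × {ξ} = {(x3,ξ)}
  {x1} × {ν, ξ} = {(x1,ν), (x1,ξ)}
  {x1, x2} × {ν} = {(x1,ν), (x2,ν)}
  {x1, x3} × {ν} = {(x1,ν), (x3,ν)}
  {x1, x2} × {ξ} = {(x1,ξ), (x2,ξ)}
  {x1, x3} × {ξ} = {(x1,ξ), (x3,ξ)}
  {x2} × {ν, ξ} = {(x2,ν), (x2,ξ)}
  {x2, x3} × {ν} = {(x2,ν), (x3,ν)}
  {x2, x3} × {ξ} = {(x2,ξ), (x3,ξ)}
  {x3} × {ν, ξ} = {(x3,ν), (x3,ξ)}
  {x1, x2, x3} × {ν} = {(x1,ν), (x2,ν), (x3,ν)}
  {x1, x2, x3} × {ξ} = {(x1,ξ), (x2,ξ), (x3,ξ)}
  {x1, x2} × {ν, ξ} = {(x1,ν), (x1,ξ), (x2,ν), (x2,ξ)}
  {x1, x3} × {ν, ξ} = {(x1,ν), (x1,ξ), (x3,ν), (x3,ξ)}
  {x2, x3} × {ν, ξ} = {(x2,ν), (x2,ξ), (x3,ν), (x3,ξ)}
  {x1, x2, x3} × {ν, ξ} = {(x1,ν), (x1,ξ), (x2,ν), (x2,ξ), (x3,ν), (x3,ξ)}
These 22 distinct sets form the basis B.
Close under arbitrary unions to get τ_{X×Y}; counting gives |τ_{X×Y}| = 64.


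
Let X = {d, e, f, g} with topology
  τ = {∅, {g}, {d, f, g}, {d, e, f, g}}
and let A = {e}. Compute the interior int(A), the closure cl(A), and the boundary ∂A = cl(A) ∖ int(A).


int(A) = ∅, cl(A) = {e}, ∂A = {e}.

Closed sets in (X, τ) are complements of opens:
  closed(X, τ) = {∅, {e}, {d, e, f}, {d, e, f, g}}.
int(A) = ⋃ {U ∈ τ : U ⊆ A}. Opens contained in A: ∅.
Taking the union of these: int(A) = ∅.
cl(A) = ⋂ {C closed : A ⊆ C}. Closed sets containing A: {e}, {d, e, f}, {d, e, f, g}.
Intersecting these: cl(A) = {e}.
∂A = cl(A) ∖ int(A) = {e} ∖ ∅ = {e}.


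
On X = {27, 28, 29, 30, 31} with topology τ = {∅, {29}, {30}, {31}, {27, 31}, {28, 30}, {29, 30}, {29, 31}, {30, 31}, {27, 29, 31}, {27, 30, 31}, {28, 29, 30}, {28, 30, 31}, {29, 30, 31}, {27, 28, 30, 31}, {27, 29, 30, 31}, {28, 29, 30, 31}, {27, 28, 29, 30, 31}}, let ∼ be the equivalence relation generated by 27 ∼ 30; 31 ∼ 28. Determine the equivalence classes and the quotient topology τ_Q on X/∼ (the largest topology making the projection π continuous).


X/∼ = {[27=30], [28=31], [29]}; |τ_Q| = 4.

Equivalence classes: [27=30], [28=31], [29].
Quotient map π: X → X/∼ sends 27 ↦ [27=30], 28 ↦ [28=31], 29 ↦ [29], 30 ↦ [27=30], 31 ↦ [28=31].
For each subset V ⊆ X/∼, compute π^{-1}(V) ⊆ X and check whether π^{-1}(V) ∈ τ. V is open in τ_Q iff π^{-1}(V) ∈ τ.
  V = {}: π^{-1}(V) = ∅ ∈ τ ✓.
  V = {[27=30]}: π^{-1}(V) = {27, 30} ∉ τ ✗.
  V = {[28=31]}: π^{-1}(V) = {28, 31} ∉ τ ✗.
  V = {[27=30], [28=31]}: π^{-1}(V) = {27, 28, 30, 31} ∈ τ ✓.
  V = {[29]}: π^{-1}(V) = {29} ∈ τ ✓.
  V = {[27=30], [29]}: π^{-1}(V) = {27, 29, 30} ∉ τ ✗.
  V = {[28=31], [29]}: π^{-1}(V) = {28, 29, 31} ∉ τ ✗.
  V = {[27=30], [28=31], [29]}: π^{-1}(V) = {27, 28, 29, 30, 31} ∈ τ ✓.
Open sets in the quotient: τ_Q = {{}, {[27=30], [28=31]}, {[29]}, {[27=30], [28=31], [29]}} (4 elements).


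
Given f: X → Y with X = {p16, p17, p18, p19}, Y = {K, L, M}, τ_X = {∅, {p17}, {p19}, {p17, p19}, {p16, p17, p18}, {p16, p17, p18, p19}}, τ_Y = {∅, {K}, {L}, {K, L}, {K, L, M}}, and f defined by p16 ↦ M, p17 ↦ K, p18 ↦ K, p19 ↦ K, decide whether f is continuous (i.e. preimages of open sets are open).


f is NOT continuous.

Compute f^{-1}(U) for each U ∈ τ_Y:
  U = ∅: f^{-1}(U) = ∅ ∈ τ_X ✓.
  U = {K}: f^{-1}(U) = {p17, p18, p19} ∉ τ_X ✗.
  U = {L}: f^{-1}(U) = ∅ ∈ τ_X ✓.
  U = {K, L}: f^{-1}(U) = {p17, p18, p19} ∉ τ_X ✗.
  U = {K, L, M}: f^{-1}(U) = {p16, p17, p18, p19} ∈ τ_X ✓.
Found U = {K} with f^{-1}(U) = {p17, p18, p19} not in τ_X. Therefore f is NOT continuous.


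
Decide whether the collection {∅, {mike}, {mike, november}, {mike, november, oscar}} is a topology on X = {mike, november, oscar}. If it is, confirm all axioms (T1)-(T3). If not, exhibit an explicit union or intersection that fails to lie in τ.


τ IS a topology on X.

Axiom (T1): ∅ ∈ τ? Yes; X ∈ τ? Yes.
Axiom (T2/T3): check pairwise unions and intersections of members of τ.
All pairwise intersections and unions checked — each lies in τ. Therefore τ satisfies (T1), (T2), (T3): it IS a topology on X.


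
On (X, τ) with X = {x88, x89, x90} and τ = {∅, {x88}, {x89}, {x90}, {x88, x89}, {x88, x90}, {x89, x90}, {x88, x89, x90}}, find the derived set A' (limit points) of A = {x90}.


A' = ∅

For each x ∈ X, list the open sets U ∈ τ with x ∈ U, then check whether U ∩ (A ∖ {x}) ≠ ∅ for every such U.
  x = x88: open {x88} ∋ x has {x88} ∩ (A ∖ {x88}) = ∅, so x is NOT a limit point.
  x = x89: open {x89} ∋ x has {x89} ∩ (A ∖ {x89}) = ∅, so x is NOT a limit point.
  x = x90: open {x90} ∋ x has {x90} ∩ (A ∖ {x90}) = ∅, so x is NOT a limit point.
Collecting: A' = ∅.


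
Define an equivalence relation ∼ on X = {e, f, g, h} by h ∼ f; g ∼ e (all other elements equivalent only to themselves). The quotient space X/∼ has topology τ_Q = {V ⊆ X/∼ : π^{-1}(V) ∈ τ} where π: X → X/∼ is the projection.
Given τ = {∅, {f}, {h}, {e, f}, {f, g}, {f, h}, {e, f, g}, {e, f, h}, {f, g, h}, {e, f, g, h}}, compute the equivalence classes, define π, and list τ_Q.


X/∼ = {[e=g], [f=h]}; |τ_Q| = 3.

Equivalence classes: [e=g], [f=h].
Quotient map π: X → X/∼ sends e ↦ [e=g], f ↦ [f=h], g ↦ [e=g], h ↦ [f=h].
For each subset V ⊆ X/∼, compute π^{-1}(V) ⊆ X and check whether π^{-1}(V) ∈ τ. V is open in τ_Q iff π^{-1}(V) ∈ τ.
  V = {}: π^{-1}(V) = ∅ ∈ τ ✓.
  V = {[e=g]}: π^{-1}(V) = {e, g} ∉ τ ✗.
  V = {[f=h]}: π^{-1}(V) = {f, h} ∈ τ ✓.
  V = {[e=g], [f=h]}: π^{-1}(V) = {e, f, g, h} ∈ τ ✓.
Open sets in the quotient: τ_Q = {{}, {[f=h]}, {[e=g], [f=h]}} (3 elements).


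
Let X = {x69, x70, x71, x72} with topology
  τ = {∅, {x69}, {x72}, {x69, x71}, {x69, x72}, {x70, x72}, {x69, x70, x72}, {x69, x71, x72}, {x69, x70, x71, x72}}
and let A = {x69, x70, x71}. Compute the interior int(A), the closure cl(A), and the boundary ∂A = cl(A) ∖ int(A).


int(A) = {x69, x71}, cl(A) = {x69, x70, x71}, ∂A = {x70}.

Closed sets in (X, τ) are complements of opens:
  closed(X, τ) = {∅, {x70}, {x71}, {x69, x71}, {x70, x71}, {x70, x72}, {x69, x70, x71}, {x70, x71, x72}, {x69, x70, x71, x72}}.
int(A) = ⋃ {U ∈ τ : U ⊆ A}. Opens contained in A: ∅, {x69}, {x69, x71}.
Taking the union of these: int(A) = {x69, x71}.
cl(A) = ⋂ {C closed : A ⊆ C}. Closed sets containing A: {x69, x70, x71}, {x69, x70, x71, x72}.
Intersecting these: cl(A) = {x69, x70, x71}.
∂A = cl(A) ∖ int(A) = {x69, x70, x71} ∖ {x69, x71} = {x70}.


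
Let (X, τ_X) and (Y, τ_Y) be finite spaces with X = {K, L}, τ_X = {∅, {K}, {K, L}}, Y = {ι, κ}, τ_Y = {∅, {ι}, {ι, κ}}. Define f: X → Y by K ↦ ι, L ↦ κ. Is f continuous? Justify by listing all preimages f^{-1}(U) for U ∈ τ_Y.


f IS continuous.

Compute f^{-1}(U) for each U ∈ τ_Y:
  U = ∅: f^{-1}(U) = ∅ ∈ τ_X ✓.
  U = {ι}: f^{-1}(U) = {K} ∈ τ_X ✓.
  U = {ι, κ}: f^{-1}(U) = {K, L} ∈ τ_X ✓.
Every preimage lies in τ_X, so f IS continuous.


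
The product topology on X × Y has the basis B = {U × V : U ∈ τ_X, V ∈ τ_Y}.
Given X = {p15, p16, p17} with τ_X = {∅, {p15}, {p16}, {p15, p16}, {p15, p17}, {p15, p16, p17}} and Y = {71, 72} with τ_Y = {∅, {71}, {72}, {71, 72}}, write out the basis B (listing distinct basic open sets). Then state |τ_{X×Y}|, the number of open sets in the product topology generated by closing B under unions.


Basis B = {∅ × ∅, {p15} × {71}, {p15} × {72}, {p16} × {71}, {p16} × {72}, {p15} × {71, 72}, {p15, p16} × {71}, {p15, p17} × {71}, {p15, p16} × {72}, {p15, p17} × {72}, {p16} × {71, 72}, {p15, p16, p17} × {71}, {p15, p16, p17} × {72}, {p15, p16} × {71, 72}, {p15, p17} × {71, 72}, {p15, p16, p17} × {71, 72}}; |τ_{X×Y}| = 36.

Enumerate products U × V with U ∈ τ_X, V ∈ τ_Y (deduplicated):
  ∅ × ∅ = {} (∅)
  {p15} × {71} = {(p15,71)}
  {p15} × {72} = {(p15,72)}
  {p16} × {71} = {(p16,71)}
  {p16} × {72} = {(p16,72)}
  {p15} × {71, 72} = {(p15,71), (p15,72)}
  {p15, p16} × {71} = {(p15,71), (p16,71)}
  {p15, p17} × {71} = {(p15,71), (p17,71)}
  {p15, p16} × {72} = {(p15,72), (p16,72)}
  {p15, p17} × {72} = {(p15,72), (p17,72)}
  {p16} × {71, 72} = {(p16,71), (p16,72)}
  {p15, p16, p17} × {71} = {(p15,71), (p16,71), (p17,71)}
  {p15, p16, p17} × {72} = {(p15,72), (p16,72), (p17,72)}
  {p15, p16} × {71, 72} = {(p15,71), (p15,72), (p16,71), (p16,72)}
  {p15, p17} × {71, 72} = {(p15,71), (p15,72), (p17,71), (p17,72)}
  {p15, p16, p17} × {71, 72} = {(p15,71), (p15,72), (p16,71), (p16,72), (p17,71), (p17,72)}
These 16 distinct sets form the basis B.
Close under arbitrary unions to get τ_{X×Y}; counting gives |τ_{X×Y}| = 36.


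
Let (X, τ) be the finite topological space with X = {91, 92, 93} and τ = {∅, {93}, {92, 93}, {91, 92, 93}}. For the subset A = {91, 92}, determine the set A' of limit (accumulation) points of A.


A' = {91}

For each x ∈ X, list the open sets U ∈ τ with x ∈ U, then check whether U ∩ (A ∖ {x}) ≠ ∅ for every such U.
  x = 91: opens ∋ x are {91, 92, 93}; each meets A ∖ {91}, so x IS a limit point.
  x = 92: open {92, 93} ∋ x has {92, 93} ∩ (A ∖ {92}) = ∅, so x is NOT a limit point.
  x = 93: open {93} ∋ x has {93} ∩ (A ∖ {93}) = ∅, so x is NOT a limit point.
Collecting: A' = {91}.


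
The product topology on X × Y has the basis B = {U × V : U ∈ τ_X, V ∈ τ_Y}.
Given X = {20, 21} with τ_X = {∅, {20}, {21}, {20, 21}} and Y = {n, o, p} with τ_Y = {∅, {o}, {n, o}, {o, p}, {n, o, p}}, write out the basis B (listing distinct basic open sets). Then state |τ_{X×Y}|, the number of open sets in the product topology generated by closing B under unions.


Basis B = {∅ × ∅, {20} × {o}, {21} × {o}, {20} × {n, o}, {20} × {o, p}, {20, 21} × {o}, {21} × {n, o}, {21} × {o, p}, {20} × {n, o, p}, {21} × {n, o, p}, {20, 21} × {n, o}, {20, 21} × {o, p}, {20, 21} × {n, o, p}}; |τ_{X×Y}| = 25.

Enumerate products U × V with U ∈ τ_X, V ∈ τ_Y (deduplicated):
  ∅ × ∅ = {} (∅)
  {20} × {o} = {(20,o)}
  {21} × {o} = {(21,o)}
  {20} × {n, o} = {(20,n), (20,o)}
  {20} × {o, p} = {(20,o), (20,p)}
  {20, 21} × {o} = {(20,o), (21,o)}
  {21} × {n, o} = {(21,n), (21,o)}
  {21} × {o, p} = {(21,o), (21,p)}
  {20} × {n, o, p} = {(20,n), (20,o), (20,p)}
  {21} × {n, o, p} = {(21,n), (21,o), (21,p)}
  {20, 21} × {n, o} = {(20,n), (20,o), (21,n), (21,o)}
  {20, 21} × {o, p} = {(20,o), (20,p), (21,o), (21,p)}
  {20, 21} × {n, o, p} = {(20,n), (20,o), (20,p), (21,n), (21,o), (21,p)}
These 13 distinct sets form the basis B.
Close under arbitrary unions to get τ_{X×Y}; counting gives |τ_{X×Y}| = 25.


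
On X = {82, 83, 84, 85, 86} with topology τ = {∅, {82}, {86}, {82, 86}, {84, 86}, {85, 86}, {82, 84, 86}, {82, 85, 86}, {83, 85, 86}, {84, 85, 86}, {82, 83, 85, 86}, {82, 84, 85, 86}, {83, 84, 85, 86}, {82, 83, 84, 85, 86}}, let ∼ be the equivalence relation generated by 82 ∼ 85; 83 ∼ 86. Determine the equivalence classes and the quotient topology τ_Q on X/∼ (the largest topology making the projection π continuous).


X/∼ = {[82=85], [83=86], [84]}; |τ_Q| = 3.

Equivalence classes: [82=85], [83=86], [84].
Quotient map π: X → X/∼ sends 82 ↦ [82=85], 83 ↦ [83=86], 84 ↦ [84], 85 ↦ [82=85], 86 ↦ [83=86].
For each subset V ⊆ X/∼, compute π^{-1}(V) ⊆ X and check whether π^{-1}(V) ∈ τ. V is open in τ_Q iff π^{-1}(V) ∈ τ.
  V = {}: π^{-1}(V) = ∅ ∈ τ ✓.
  V = {[82=85]}: π^{-1}(V) = {82, 85} ∉ τ ✗.
  V = {[83=86]}: π^{-1}(V) = {83, 86} ∉ τ ✗.
  V = {[82=85], [83=86]}: π^{-1}(V) = {82, 83, 85, 86} ∈ τ ✓.
  V = {[84]}: π^{-1}(V) = {84} ∉ τ ✗.
  V = {[82=85], [84]}: π^{-1}(V) = {82, 84, 85} ∉ τ ✗.
  V = {[83=86], [84]}: π^{-1}(V) = {83, 84, 86} ∉ τ ✗.
  V = {[82=85], [83=86], [84]}: π^{-1}(V) = {82, 83, 84, 85, 86} ∈ τ ✓.
Open sets in the quotient: τ_Q = {{}, {[82=85], [83=86]}, {[82=85], [83=86], [84]}} (3 elements).


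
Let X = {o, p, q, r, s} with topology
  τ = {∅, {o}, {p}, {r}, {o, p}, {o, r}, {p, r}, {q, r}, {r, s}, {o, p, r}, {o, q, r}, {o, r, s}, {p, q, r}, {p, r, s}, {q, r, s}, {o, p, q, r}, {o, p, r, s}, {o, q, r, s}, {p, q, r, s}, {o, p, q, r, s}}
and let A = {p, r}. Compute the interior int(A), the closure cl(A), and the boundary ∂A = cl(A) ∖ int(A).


int(A) = {p, r}, cl(A) = {p, q, r, s}, ∂A = {q, s}.

Closed sets in (X, τ) are complements of opens:
  closed(X, τ) = {∅, {o}, {p}, {q}, {s}, {o, p}, {o, q}, {o, s}, {p, q}, {p, s}, {q, s}, {o, p, q}, {o, p, s}, {o, q, s}, {p, q, s}, {q, r, s}, {o, p, q, s}, {o, q, r, s}, {p, q, r, s}, {o, p, q, r, s}}.
int(A) = ⋃ {U ∈ τ : U ⊆ A}. Opens contained in A: ∅, {p}, {r}, {p, r}.
Taking the union of these: int(A) = {p, r}.
cl(A) = ⋂ {C closed : A ⊆ C}. Closed sets containing A: {p, q, r, s}, {o, p, q, r, s}.
Intersecting these: cl(A) = {p, q, r, s}.
∂A = cl(A) ∖ int(A) = {p, q, r, s} ∖ {p, r} = {q, s}.


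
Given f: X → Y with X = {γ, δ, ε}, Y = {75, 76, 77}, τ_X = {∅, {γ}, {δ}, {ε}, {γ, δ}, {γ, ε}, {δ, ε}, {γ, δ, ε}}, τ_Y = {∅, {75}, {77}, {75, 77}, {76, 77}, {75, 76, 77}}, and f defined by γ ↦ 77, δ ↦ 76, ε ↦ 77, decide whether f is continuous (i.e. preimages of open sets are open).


f IS continuous.

Compute f^{-1}(U) for each U ∈ τ_Y:
  U = ∅: f^{-1}(U) = ∅ ∈ τ_X ✓.
  U = {75}: f^{-1}(U) = ∅ ∈ τ_X ✓.
  U = {77}: f^{-1}(U) = {γ, ε} ∈ τ_X ✓.
  U = {75, 77}: f^{-1}(U) = {γ, ε} ∈ τ_X ✓.
  U = {76, 77}: f^{-1}(U) = {γ, δ, ε} ∈ τ_X ✓.
  U = {75, 76, 77}: f^{-1}(U) = {γ, δ, ε} ∈ τ_X ✓.
Every preimage lies in τ_X, so f IS continuous.


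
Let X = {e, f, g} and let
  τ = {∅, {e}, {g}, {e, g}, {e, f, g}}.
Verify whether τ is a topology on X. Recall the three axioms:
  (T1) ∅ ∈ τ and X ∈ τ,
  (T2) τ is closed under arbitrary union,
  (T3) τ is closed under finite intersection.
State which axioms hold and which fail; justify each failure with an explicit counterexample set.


τ IS a topology on X.

Axiom (T1): ∅ ∈ τ? Yes; X ∈ τ? Yes.
Axiom (T2/T3): check pairwise unions and intersections of members of τ.
All pairwise intersections and unions checked — each lies in τ. Therefore τ satisfies (T1), (T2), (T3): it IS a topology on X.


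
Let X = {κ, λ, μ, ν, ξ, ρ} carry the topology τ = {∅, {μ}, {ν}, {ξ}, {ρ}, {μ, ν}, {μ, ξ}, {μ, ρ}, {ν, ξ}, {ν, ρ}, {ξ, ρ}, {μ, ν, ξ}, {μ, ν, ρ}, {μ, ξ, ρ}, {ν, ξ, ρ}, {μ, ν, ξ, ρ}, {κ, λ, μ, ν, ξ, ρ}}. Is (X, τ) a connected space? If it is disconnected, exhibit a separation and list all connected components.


(X, τ) is connected.

Find clopen sets (U ∈ τ with X ∖ U ∈ τ):
  U = ∅, X ∖ U = {κ, λ, μ, ν, ξ, ρ} — both open, so U is clopen.
  U = {κ, λ, μ, ν, ξ, ρ}, X ∖ U = ∅ — both open, so U is clopen.
Only trivial clopens (∅ and X) exist, so (X, τ) is connected.
Compute connected components by grouping points that agree on all clopens:
  component: {κ, λ, μ, ν, ξ, ρ}


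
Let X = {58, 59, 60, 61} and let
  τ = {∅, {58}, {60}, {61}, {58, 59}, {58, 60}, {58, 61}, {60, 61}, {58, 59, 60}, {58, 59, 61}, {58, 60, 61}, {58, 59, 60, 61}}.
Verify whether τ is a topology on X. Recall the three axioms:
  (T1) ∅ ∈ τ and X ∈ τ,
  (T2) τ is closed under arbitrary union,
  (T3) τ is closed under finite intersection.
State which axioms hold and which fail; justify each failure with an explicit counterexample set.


τ IS a topology on X.

Axiom (T1): ∅ ∈ τ? Yes; X ∈ τ? Yes.
Axiom (T2/T3): check pairwise unions and intersections of members of τ.
All pairwise intersections and unions checked — each lies in τ. Therefore τ satisfies (T1), (T2), (T3): it IS a topology on X.


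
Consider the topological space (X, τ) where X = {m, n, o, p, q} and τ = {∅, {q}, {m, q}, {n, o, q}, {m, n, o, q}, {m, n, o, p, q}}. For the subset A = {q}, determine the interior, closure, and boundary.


int(A) = {q}, cl(A) = {m, n, o, p, q}, ∂A = {m, n, o, p}.

Closed sets in (X, τ) are complements of opens:
  closed(X, τ) = {∅, {p}, {m, p}, {n, o, p}, {m, n, o, p}, {m, n, o, p, q}}.
int(A) = ⋃ {U ∈ τ : U ⊆ A}. Opens contained in A: ∅, {q}.
Taking the union of these: int(A) = {q}.
cl(A) = ⋂ {C closed : A ⊆ C}. Closed sets containing A: {m, n, o, p, q}.
Intersecting these: cl(A) = {m, n, o, p, q}.
∂A = cl(A) ∖ int(A) = {m, n, o, p, q} ∖ {q} = {m, n, o, p}.


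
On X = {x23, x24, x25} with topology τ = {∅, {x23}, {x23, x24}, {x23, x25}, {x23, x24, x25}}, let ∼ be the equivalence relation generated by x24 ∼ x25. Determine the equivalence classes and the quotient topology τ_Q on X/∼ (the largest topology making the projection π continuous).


X/∼ = {[x23], [x24=x25]}; |τ_Q| = 3.

Equivalence classes: [x23], [x24=x25].
Quotient map π: X → X/∼ sends x23 ↦ [x23], x24 ↦ [x24=x25], x25 ↦ [x24=x25].
For each subset V ⊆ X/∼, compute π^{-1}(V) ⊆ X and check whether π^{-1}(V) ∈ τ. V is open in τ_Q iff π^{-1}(V) ∈ τ.
  V = {}: π^{-1}(V) = ∅ ∈ τ ✓.
  V = {[x23]}: π^{-1}(V) = {x23} ∈ τ ✓.
  V = {[x24=x25]}: π^{-1}(V) = {x24, x25} ∉ τ ✗.
  V = {[x23], [x24=x25]}: π^{-1}(V) = {x23, x24, x25} ∈ τ ✓.
Open sets in the quotient: τ_Q = {{}, {[x23]}, {[x23], [x24=x25]}} (3 elements).


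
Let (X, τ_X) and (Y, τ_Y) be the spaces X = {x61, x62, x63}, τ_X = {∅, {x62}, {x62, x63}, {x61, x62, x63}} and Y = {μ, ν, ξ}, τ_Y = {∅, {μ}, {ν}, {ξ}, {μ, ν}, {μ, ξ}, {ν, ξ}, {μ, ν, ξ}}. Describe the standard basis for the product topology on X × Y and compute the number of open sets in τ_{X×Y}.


Basis B = {∅ × ∅, {x62} × {μ}, {x62} × {ν}, {x62} × {ξ}, {x62} × {μ, ν}, {x62} × {μ, ξ}, {x62, x63} × {μ}, {x62} × {ν, ξ}, {x62, x63} × {ν}, {x62, x63} × {ξ}, {x61, x62, x63} × {μ}, {x61, x62, x63} × {ν}, {x61, x62, x63} × {ξ}, {x62} × {μ, ν, ξ}, {x62, x63} × {μ, ν}, {x62, x63} × {μ, ξ}, {x62, x63} × {ν, ξ}, {x61, x62, x63} × {μ, ν}, {x61, x62, x63} × {μ, ξ}, {x61, x62, x63} × {ν, ξ}, {x62, x63} × {μ, ν, ξ}, {x61, x62, x63} × {μ, ν, ξ}}; |τ_{X×Y}| = 64.

Enumerate products U × V with U ∈ τ_X, V ∈ τ_Y (deduplicated):
  ∅ × ∅ = {} (∅)
  {x62} × {μ} = {(x62,μ)}
  {x62} × {ν} = {(x62,ν)}
  {x62} × {ξ} = {(x62,ξ)}
  {x62} × {μ, ν} = {(x62,μ), (x62,ν)}
  {x62} × {μ, ξ} = {(x62,μ), (x62,ξ)}
  {x62, x63} × {μ} = {(x62,μ), (x63,μ)}
  {x62} × {ν, ξ} = {(x62,ν), (x62,ξ)}
  {x62, x63} × {ν} = {(x62,ν), (x63,ν)}
  {x62, x63} × {ξ} = {(x62,ξ), (x63,ξ)}
  {x61, x62, x63} × {μ} = {(x61,μ), (x62,μ), (x63,μ)}
  {x61, x62, x63} × {ν} = {(x61,ν), (x62,ν), (x63,ν)}
  {x61, x62, x63} × {ξ} = {(x61,ξ), (x62,ξ), (x63,ξ)}
  {x62} × {μ, ν, ξ} = {(x62,μ), (x62,ν), (x62,ξ)}
  {x62, x63} × {μ, ν} = {(x62,μ), (x62,ν), (x63,μ), (x63,ν)}
  {x62, x63} × {μ, ξ} = {(x62,μ), (x62,ξ), (x63,μ), (x63,ξ)}
  {x62, x63} × {ν, ξ} = {(x62,ν), (x62,ξ), (x63,ν), (x63,ξ)}
  {x61, x62, x63} × {μ, ν} = {(x61,μ), (x61,ν), (x62,μ), (x62,ν), (x63,μ), (x63,ν)}
  {x61, x62, x63} × {μ, ξ} = {(x61,μ), (x61,ξ), (x62,μ), (x62,ξ), (x63,μ), (x63,ξ)}
  {x61, x62, x63} × {ν, ξ} = {(x61,ν), (x61,ξ), (x62,ν), (x62,ξ), (x63,ν), (x63,ξ)}
  {x62, x63} × {μ, ν, ξ} = {(x62,μ), (x62,ν), (x62,ξ), (x63,μ), (x63,ν), (x63,ξ)}
  {x61, x62, x63} × {μ, ν, ξ} = {(x61,μ), (x61,ν), (x61,ξ), (x62,μ), (x62,ν), (x62,ξ), (x63,μ), (x63,ν), (x63,ξ)}
These 22 distinct sets form the basis B.
Close under arbitrary unions to get τ_{X×Y}; counting gives |τ_{X×Y}| = 64.


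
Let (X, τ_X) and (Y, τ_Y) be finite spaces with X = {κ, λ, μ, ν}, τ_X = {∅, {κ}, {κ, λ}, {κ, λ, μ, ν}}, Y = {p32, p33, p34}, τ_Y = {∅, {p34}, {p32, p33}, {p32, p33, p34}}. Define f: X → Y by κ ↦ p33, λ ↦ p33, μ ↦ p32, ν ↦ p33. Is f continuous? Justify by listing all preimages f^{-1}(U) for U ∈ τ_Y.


f IS continuous.

Compute f^{-1}(U) for each U ∈ τ_Y:
  U = ∅: f^{-1}(U) = ∅ ∈ τ_X ✓.
  U = {p34}: f^{-1}(U) = ∅ ∈ τ_X ✓.
  U = {p32, p33}: f^{-1}(U) = {κ, λ, μ, ν} ∈ τ_X ✓.
  U = {p32, p33, p34}: f^{-1}(U) = {κ, λ, μ, ν} ∈ τ_X ✓.
Every preimage lies in τ_X, so f IS continuous.
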